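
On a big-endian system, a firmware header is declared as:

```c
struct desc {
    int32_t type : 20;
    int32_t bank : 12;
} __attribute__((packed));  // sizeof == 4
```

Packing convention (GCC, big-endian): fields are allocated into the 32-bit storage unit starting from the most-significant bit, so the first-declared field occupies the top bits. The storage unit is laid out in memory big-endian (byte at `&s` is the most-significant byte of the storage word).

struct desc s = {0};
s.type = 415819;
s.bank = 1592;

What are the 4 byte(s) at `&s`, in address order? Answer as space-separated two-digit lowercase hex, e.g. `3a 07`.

65 84 b6 38

type:20 = 415819 → 0x6584b << 12 → word 0x6584b000
bank:12 = 1592 → 0x638 << 0 → word 0x6584b638
word = 0x6584b638 → big-endian bytes:
  [0]=0x65  [1]=0x84  [2]=0xb6  [3]=0x38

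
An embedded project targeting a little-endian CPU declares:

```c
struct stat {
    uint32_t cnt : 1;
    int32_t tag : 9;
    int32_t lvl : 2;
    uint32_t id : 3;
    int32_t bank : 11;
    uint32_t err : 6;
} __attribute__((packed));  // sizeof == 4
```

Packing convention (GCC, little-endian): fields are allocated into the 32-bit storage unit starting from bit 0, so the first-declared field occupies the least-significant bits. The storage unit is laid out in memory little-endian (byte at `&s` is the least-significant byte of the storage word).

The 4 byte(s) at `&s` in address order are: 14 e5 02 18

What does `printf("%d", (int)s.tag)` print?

138

[0]=0x14 [1]=0xe5 [2]=0x02 [3]=0x18 (little-endian) → word 0x1802e514
cnt [0+:1] = (word>>0) & 0x1 = 0
tag [1+:9] = (word>>1) & 0x1ff = 138  ←
lvl [10+:2] = (word>>10) & 0x3 = 1
id [12+:3] = (word>>12) & 0x7 = 6
bank [15+:11] = (word>>15) & 0x7ff = 5
err [26+:6] = (word>>26) & 0x3f = 6
tag signed 9b, MSB=0: value = 138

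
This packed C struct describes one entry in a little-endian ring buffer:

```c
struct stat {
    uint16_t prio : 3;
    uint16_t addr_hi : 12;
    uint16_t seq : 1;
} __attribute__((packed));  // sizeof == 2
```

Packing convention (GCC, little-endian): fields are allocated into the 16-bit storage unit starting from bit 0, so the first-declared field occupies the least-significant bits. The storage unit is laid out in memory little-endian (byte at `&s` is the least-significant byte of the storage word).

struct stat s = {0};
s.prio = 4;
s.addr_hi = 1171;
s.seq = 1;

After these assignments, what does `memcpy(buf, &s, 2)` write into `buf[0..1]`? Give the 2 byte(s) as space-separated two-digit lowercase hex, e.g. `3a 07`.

prio (3b) val=4 bits=0x4 at bit 0: 0x0004
addr_hi (12b) val=1171 bits=0x493 at bit 3: 0x249c
seq (1b) val=1 bits=0x1 at bit 15: 0xa49c
word = 0xa49c → little-endian bytes:
  [0]=0x9c  [1]=0xa4

9c a4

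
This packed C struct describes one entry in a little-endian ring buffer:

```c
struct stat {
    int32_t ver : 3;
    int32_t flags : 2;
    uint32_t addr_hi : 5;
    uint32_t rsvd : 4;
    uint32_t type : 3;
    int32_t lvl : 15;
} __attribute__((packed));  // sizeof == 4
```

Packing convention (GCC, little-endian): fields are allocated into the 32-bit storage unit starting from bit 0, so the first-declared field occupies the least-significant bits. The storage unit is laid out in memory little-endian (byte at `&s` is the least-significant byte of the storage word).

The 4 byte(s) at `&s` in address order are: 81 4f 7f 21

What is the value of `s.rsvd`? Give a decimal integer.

3

[0]=0x81 [1]=0x4f [2]=0x7f [3]=0x21 (little-endian) → word 0x217f4f81
ver:3 @ bit 0 → (0x217f4f81>>0)&0x7 = 0x1
flags:2 @ bit 3 → (0x217f4f81>>3)&0x3 = 0x0
addr_hi:5 @ bit 5 → (0x217f4f81>>5)&0x1f = 0x1c
rsvd:4 @ bit 10 → (0x217f4f81>>10)&0xf = 0x3  ←
type:3 @ bit 14 → (0x217f4f81>>14)&0x7 = 0x5
lvl:15 @ bit 17 → (0x217f4f81>>17)&0x7fff = 0x10bf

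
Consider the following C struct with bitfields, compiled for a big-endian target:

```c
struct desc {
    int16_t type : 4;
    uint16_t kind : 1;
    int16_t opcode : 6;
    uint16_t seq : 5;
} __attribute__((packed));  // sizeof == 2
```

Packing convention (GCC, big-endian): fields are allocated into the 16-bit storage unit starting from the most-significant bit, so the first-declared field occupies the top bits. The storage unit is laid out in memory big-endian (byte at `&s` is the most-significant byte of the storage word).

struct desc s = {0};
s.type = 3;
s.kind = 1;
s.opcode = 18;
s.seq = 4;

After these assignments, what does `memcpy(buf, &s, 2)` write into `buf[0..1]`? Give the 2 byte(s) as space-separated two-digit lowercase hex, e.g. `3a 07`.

type:4 = 3 → 0x3 << 12 → word 0x3000
kind:1 = 1 → 0x1 << 11 → word 0x3800
opcode:6 = 18 → 0x12 << 5 → word 0x3a40
seq:5 = 4 → 0x4 << 0 → word 0x3a44
word = 0x3a44 → big-endian bytes:
  [0]=0x3a  [1]=0x44

3a 44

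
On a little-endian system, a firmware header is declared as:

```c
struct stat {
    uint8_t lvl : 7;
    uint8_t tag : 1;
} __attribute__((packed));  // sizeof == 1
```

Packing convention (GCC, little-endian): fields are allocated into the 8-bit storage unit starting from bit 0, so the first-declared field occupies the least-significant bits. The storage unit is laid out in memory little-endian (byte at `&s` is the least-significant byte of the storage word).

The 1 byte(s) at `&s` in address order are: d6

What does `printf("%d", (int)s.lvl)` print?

[0]=0xd6 (little-endian) → word 0xd6
lvl:7 @ bit 0 → (0xd6>>0)&0x7f = 0x56  ←
tag:1 @ bit 7 → (0xd6>>7)&0x1 = 0x1

86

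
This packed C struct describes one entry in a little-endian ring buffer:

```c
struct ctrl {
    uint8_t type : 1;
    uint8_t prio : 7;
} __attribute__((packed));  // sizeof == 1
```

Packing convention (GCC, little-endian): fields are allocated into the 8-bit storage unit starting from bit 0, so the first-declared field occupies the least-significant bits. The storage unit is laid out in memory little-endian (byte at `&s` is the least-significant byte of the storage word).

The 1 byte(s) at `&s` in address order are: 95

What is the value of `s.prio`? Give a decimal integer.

74

[0]=0x95 (little-endian) → word 0x95
type:1 @ bit 0 → (0x95>>0)&0x1 = 0x1
prio:7 @ bit 1 → (0x95>>1)&0x7f = 0x4a  ←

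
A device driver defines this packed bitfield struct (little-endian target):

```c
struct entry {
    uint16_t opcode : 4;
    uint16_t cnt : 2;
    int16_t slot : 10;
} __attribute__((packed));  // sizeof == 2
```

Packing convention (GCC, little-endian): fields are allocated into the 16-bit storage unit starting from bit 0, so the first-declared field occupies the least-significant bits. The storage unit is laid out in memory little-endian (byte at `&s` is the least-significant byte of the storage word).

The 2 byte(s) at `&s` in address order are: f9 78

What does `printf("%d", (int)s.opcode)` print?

[0]=0xf9 [1]=0x78 (little-endian) → word 0x78f9
opcode:4 @ bit 0 → (0x78f9>>0)&0xf = 0x9  ←
cnt:2 @ bit 4 → (0x78f9>>4)&0x3 = 0x3
slot:10 @ bit 6 → (0x78f9>>6)&0x3ff = 0x1e3

9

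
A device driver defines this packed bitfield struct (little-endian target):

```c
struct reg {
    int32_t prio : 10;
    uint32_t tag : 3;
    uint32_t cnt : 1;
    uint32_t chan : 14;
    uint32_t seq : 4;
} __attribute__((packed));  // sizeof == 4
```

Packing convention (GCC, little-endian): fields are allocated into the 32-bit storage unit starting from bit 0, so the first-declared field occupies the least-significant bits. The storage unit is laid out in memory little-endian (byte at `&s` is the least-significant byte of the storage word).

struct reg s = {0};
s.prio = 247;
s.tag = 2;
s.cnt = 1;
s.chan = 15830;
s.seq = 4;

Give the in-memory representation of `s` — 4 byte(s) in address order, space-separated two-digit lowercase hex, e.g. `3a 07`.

f7 a8 75 4f

prio:10 = 247 → 0xf7 << 0 → word 0x000000f7
tag:3 = 2 → 0x2 << 10 → word 0x000008f7
cnt:1 = 1 → 0x1 << 13 → word 0x000028f7
chan:14 = 15830 → 0x3dd6 << 14 → word 0x0f75a8f7
seq:4 = 4 → 0x4 << 28 → word 0x4f75a8f7
word = 0x4f75a8f7 → little-endian bytes:
  [0]=0xf7  [1]=0xa8  [2]=0x75  [3]=0x4f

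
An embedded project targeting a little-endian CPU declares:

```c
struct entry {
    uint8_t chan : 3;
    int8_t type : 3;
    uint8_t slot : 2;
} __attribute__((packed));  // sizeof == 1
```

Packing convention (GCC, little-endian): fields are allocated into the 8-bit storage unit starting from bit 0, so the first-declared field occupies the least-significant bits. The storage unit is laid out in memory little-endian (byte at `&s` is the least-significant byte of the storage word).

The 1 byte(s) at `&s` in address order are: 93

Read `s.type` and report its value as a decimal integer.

2

[0]=0x93 (little-endian) → word 0x93
chan:3 @ bit 0 → (0x93>>0)&0x7 = 0x3
type:3 @ bit 3 → (0x93>>3)&0x7 = 0x2  ←
slot:2 @ bit 6 → (0x93>>6)&0x3 = 0x2
type signed 3b, MSB=0: value = 2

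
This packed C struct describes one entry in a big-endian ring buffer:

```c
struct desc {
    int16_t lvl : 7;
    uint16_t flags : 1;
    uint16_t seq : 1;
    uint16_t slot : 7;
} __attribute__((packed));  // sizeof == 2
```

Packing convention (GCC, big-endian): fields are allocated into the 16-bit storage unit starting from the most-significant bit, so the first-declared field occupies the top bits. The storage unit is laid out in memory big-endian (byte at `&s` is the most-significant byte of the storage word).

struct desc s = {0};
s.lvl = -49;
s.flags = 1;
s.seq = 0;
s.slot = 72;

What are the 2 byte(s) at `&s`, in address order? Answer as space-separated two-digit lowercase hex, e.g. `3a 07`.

9f 48

[9+:7] lvl=-49 & 0x7f = 0x4f; word=0x9e00
[8+:1] flags=1 & 0x1 = 0x1; word=0x9f00
[7+:1] seq=0 & 0x1 = 0x0; word=0x9f00
[0+:7] slot=72 & 0x7f = 0x48; word=0x9f48
word = 0x9f48 → big-endian bytes:
  [0]=0x9f  [1]=0x48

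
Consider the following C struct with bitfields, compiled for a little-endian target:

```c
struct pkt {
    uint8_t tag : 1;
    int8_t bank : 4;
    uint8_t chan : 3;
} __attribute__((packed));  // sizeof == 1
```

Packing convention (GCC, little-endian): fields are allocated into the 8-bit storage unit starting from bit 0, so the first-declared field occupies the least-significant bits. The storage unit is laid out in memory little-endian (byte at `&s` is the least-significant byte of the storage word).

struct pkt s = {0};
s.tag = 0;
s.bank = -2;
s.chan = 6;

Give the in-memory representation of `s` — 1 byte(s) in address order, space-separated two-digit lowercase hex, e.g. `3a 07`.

tag (1b) val=0 bits=0x0 at bit 0: 0x00
bank (4b) val=-2 bits=0xe at bit 1: 0x1c
chan (3b) val=6 bits=0x6 at bit 5: 0xdc
word = 0xdc → little-endian bytes:
  [0]=0xdc

dc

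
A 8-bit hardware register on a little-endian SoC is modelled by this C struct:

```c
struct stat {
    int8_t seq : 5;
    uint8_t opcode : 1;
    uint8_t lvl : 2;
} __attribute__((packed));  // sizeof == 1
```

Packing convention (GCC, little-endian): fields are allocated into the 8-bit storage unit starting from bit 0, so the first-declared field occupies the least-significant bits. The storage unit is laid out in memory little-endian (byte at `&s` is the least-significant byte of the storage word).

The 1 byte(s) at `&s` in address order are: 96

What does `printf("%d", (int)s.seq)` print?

-10

[0]=0x96 (little-endian) → word 0x96
seq:5 @ bit 0 → (0x96>>0)&0x1f = 0x16  ←
opcode:1 @ bit 5 → (0x96>>5)&0x1 = 0x0
lvl:2 @ bit 6 → (0x96>>6)&0x3 = 0x2
seq signed 5b, MSB=1: 22 - 32 = -10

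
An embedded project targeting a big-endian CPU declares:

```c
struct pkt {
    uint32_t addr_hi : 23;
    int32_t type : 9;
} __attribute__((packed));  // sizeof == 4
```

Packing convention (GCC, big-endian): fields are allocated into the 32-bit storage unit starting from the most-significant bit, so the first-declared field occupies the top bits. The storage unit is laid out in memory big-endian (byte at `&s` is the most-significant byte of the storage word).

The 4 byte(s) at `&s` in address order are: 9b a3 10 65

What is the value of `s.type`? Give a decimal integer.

101

[0]=0x9b [1]=0xa3 [2]=0x10 [3]=0x65 (big-endian) → word 0x9ba31065
addr_hi [9+:23] = (word>>9) & 0x7fffff = 5099912
type [0+:9] = (word>>0) & 0x1ff = 101  ←
type signed 9b, MSB=0: value = 101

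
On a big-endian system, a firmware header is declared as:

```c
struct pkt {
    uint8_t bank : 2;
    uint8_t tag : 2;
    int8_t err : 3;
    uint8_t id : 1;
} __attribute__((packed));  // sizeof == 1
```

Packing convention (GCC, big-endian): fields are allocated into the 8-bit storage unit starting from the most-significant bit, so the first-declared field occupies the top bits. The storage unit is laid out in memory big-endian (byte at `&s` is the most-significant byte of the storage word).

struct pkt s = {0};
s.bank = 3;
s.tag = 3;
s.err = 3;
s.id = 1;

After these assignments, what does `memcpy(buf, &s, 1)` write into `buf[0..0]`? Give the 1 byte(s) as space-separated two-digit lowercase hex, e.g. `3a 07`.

f7

[6+:2] bank=3 & 0x3 = 0x3; word=0xc0
[4+:2] tag=3 & 0x3 = 0x3; word=0xf0
[1+:3] err=3 & 0x7 = 0x3; word=0xf6
[0+:1] id=1 & 0x1 = 0x1; word=0xf7
word = 0xf7 → big-endian bytes:
  [0]=0xf7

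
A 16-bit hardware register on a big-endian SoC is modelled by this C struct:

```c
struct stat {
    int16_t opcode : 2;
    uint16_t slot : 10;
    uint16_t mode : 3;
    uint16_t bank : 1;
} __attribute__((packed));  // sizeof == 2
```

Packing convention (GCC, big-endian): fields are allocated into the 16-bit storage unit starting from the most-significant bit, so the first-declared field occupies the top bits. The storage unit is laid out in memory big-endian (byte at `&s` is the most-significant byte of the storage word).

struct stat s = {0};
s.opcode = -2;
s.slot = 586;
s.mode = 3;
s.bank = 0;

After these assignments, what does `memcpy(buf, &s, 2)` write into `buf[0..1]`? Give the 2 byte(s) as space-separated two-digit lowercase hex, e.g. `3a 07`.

[14+:2] opcode=-2 & 0x3 = 0x2; word=0x8000
[4+:10] slot=586 & 0x3ff = 0x24a; word=0xa4a0
[1+:3] mode=3 & 0x7 = 0x3; word=0xa4a6
[0+:1] bank=0 & 0x1 = 0x0; word=0xa4a6
word = 0xa4a6 → big-endian bytes:
  [0]=0xa4  [1]=0xa6

a4 a6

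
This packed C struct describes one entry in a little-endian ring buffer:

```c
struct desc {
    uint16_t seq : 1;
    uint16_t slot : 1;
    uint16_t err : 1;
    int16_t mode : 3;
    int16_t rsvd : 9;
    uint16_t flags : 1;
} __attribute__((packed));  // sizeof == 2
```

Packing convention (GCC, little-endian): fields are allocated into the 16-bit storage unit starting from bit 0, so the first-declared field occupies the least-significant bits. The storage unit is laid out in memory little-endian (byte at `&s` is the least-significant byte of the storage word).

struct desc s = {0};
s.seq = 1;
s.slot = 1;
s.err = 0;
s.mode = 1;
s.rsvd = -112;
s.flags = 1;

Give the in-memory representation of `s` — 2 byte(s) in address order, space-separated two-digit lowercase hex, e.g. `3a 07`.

seq:1 = 1 → 0x1 << 0 → word 0x0001
slot:1 = 1 → 0x1 << 1 → word 0x0003
err:1 = 0 → 0x0 << 2 → word 0x0003
mode:3 = 1 → 0x1 << 3 → word 0x000b
rsvd:9 = -112 → 0x190 << 6 → word 0x640b
flags:1 = 1 → 0x1 << 15 → word 0xe40b
word = 0xe40b → little-endian bytes:
  [0]=0x0b  [1]=0xe4

0b e4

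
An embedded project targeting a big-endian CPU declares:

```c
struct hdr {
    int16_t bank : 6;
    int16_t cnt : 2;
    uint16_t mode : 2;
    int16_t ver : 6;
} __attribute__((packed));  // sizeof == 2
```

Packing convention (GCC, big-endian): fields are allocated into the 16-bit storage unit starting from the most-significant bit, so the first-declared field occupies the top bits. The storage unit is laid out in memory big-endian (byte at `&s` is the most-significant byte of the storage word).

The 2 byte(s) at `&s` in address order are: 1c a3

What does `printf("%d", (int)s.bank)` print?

[0]=0x1c [1]=0xa3 (big-endian) → word 0x1ca3
bank [10+:6] = (word>>10) & 0x3f = 7  ←
cnt [8+:2] = (word>>8) & 0x3 = 0
mode [6+:2] = (word>>6) & 0x3 = 2
ver [0+:6] = (word>>0) & 0x3f = 35
bank signed 6b, MSB=0: value = 7

7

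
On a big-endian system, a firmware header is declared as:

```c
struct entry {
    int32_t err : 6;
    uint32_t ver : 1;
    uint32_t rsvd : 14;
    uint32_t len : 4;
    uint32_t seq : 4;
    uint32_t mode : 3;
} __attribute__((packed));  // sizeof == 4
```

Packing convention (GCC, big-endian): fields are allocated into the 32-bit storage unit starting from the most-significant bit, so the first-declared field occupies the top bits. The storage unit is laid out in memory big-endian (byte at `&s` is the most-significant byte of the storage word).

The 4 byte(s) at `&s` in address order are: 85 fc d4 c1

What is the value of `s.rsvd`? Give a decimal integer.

[0]=0x85 [1]=0xfc [2]=0xd4 [3]=0xc1 (big-endian) → word 0x85fcd4c1
err:6 @ bit 26 → (0x85fcd4c1>>26)&0x3f = 0x21
ver:1 @ bit 25 → (0x85fcd4c1>>25)&0x1 = 0x0
rsvd:14 @ bit 11 → (0x85fcd4c1>>11)&0x3fff = 0x3f9a  ←
len:4 @ bit 7 → (0x85fcd4c1>>7)&0xf = 0x9
seq:4 @ bit 3 → (0x85fcd4c1>>3)&0xf = 0x8
mode:3 @ bit 0 → (0x85fcd4c1>>0)&0x7 = 0x1

16282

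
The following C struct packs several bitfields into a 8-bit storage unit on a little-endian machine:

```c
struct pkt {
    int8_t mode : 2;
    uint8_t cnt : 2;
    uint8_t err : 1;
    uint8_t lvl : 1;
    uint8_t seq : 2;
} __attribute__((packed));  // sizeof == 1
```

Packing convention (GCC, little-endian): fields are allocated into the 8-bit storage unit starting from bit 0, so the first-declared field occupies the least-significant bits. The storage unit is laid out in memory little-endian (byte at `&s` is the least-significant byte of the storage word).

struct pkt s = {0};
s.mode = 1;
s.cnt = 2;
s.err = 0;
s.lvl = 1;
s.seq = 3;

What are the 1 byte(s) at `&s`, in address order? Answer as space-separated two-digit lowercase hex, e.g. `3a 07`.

e9

[0+:2] mode=1 & 0x3 = 0x1; word=0x01
[2+:2] cnt=2 & 0x3 = 0x2; word=0x09
[4+:1] err=0 & 0x1 = 0x0; word=0x09
[5+:1] lvl=1 & 0x1 = 0x1; word=0x29
[6+:2] seq=3 & 0x3 = 0x3; word=0xe9
word = 0xe9 → little-endian bytes:
  [0]=0xe9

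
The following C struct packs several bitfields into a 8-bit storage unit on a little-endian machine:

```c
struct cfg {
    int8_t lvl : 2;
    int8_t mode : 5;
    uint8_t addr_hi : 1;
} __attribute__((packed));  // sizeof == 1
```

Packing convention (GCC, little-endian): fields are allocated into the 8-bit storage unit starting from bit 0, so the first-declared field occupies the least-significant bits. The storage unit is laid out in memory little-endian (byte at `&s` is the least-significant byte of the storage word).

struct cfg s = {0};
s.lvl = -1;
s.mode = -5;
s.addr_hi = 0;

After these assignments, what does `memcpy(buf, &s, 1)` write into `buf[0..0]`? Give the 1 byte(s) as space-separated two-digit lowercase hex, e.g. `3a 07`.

6f

[0+:2] lvl=-1 & 0x3 = 0x3; word=0x03
[2+:5] mode=-5 & 0x1f = 0x1b; word=0x6f
[7+:1] addr_hi=0 & 0x1 = 0x0; word=0x6f
word = 0x6f → little-endian bytes:
  [0]=0x6f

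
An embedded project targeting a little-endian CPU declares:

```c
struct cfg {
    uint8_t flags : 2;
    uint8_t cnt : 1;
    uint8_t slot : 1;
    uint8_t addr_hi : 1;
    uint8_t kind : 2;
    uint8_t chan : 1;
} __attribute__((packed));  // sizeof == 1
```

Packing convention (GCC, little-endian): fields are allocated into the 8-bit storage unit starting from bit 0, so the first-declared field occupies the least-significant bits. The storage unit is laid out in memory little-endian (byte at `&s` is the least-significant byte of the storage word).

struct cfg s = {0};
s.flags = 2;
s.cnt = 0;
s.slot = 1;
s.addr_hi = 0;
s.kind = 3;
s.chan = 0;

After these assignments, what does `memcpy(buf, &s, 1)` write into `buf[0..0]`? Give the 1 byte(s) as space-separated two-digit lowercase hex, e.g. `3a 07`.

6a

flags (2b) val=2 bits=0x2 at bit 0: 0x02
cnt (1b) val=0 bits=0x0 at bit 2: 0x02
slot (1b) val=1 bits=0x1 at bit 3: 0x0a
addr_hi (1b) val=0 bits=0x0 at bit 4: 0x0a
kind (2b) val=3 bits=0x3 at bit 5: 0x6a
chan (1b) val=0 bits=0x0 at bit 7: 0x6a
word = 0x6a → little-endian bytes:
  [0]=0x6a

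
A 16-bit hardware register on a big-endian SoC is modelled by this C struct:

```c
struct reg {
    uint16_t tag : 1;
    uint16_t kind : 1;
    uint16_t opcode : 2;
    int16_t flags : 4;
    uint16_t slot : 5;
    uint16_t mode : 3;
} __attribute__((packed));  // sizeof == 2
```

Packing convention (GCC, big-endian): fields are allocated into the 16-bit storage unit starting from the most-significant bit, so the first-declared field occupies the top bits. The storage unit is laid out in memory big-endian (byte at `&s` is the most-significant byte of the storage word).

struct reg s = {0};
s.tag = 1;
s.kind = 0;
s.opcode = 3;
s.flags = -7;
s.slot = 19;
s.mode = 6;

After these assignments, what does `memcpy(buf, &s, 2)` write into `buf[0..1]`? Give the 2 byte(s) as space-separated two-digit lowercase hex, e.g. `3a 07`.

b9 9e

tag:1 = 1 → 0x1 << 15 → word 0x8000
kind:1 = 0 → 0x0 << 14 → word 0x8000
opcode:2 = 3 → 0x3 << 12 → word 0xb000
flags:4 = -7 → 0x9 << 8 → word 0xb900
slot:5 = 19 → 0x13 << 3 → word 0xb998
mode:3 = 6 → 0x6 << 0 → word 0xb99e
word = 0xb99e → big-endian bytes:
  [0]=0xb9  [1]=0x9e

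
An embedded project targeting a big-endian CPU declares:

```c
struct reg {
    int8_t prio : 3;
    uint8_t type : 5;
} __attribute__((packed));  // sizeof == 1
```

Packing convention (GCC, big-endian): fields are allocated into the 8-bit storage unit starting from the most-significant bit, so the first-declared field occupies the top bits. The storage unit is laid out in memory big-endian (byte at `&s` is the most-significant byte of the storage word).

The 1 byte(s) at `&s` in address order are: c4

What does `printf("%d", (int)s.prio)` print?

-2

[0]=0xc4 (big-endian) → word 0xc4
prio [5+:3] = (word>>5) & 0x7 = 6  ←
type [0+:5] = (word>>0) & 0x1f = 4
prio signed 3b, MSB=1: 6 - 8 = -2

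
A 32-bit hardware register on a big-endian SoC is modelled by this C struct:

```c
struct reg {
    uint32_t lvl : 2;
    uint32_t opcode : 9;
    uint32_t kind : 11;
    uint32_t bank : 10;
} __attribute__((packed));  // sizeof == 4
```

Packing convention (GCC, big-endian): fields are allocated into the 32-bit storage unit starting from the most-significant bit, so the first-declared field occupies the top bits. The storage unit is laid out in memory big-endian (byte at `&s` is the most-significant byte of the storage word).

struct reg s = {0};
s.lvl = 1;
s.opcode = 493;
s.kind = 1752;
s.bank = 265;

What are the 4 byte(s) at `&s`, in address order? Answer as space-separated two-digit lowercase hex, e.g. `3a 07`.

lvl (2b) val=1 bits=0x1 at bit 30: 0x40000000
opcode (9b) val=493 bits=0x1ed at bit 21: 0x7da00000
kind (11b) val=1752 bits=0x6d8 at bit 10: 0x7dbb6000
bank (10b) val=265 bits=0x109 at bit 0: 0x7dbb6109
word = 0x7dbb6109 → big-endian bytes:
  [0]=0x7d  [1]=0xbb  [2]=0x61  [3]=0x09

7d bb 61 09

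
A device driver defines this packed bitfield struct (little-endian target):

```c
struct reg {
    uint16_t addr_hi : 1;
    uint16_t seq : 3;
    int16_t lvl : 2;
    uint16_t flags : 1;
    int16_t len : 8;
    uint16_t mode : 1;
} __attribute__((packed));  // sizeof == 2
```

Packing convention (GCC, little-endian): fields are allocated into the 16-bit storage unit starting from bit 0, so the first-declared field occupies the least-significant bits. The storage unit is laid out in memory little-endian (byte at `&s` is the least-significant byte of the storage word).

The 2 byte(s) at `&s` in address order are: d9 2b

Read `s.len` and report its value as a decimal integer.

87

[0]=0xd9 [1]=0x2b (little-endian) → word 0x2bd9
addr_hi [0+:1] = (word>>0) & 0x1 = 1
seq [1+:3] = (word>>1) & 0x7 = 4
lvl [4+:2] = (word>>4) & 0x3 = 1
flags [6+:1] = (word>>6) & 0x1 = 1
len [7+:8] = (word>>7) & 0xff = 87  ←
mode [15+:1] = (word>>15) & 0x1 = 0
len signed 8b, MSB=0: value = 87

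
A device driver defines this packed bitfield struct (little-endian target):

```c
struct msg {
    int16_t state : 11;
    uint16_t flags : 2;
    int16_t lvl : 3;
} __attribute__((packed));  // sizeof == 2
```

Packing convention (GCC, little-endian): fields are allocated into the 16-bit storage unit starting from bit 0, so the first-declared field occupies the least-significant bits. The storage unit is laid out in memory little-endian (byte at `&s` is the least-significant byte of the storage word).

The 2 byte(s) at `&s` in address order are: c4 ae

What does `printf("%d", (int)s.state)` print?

-316

[0]=0xc4 [1]=0xae (little-endian) → word 0xaec4
state:11 @ bit 0 → (0xaec4>>0)&0x7ff = 0x6c4  ←
flags:2 @ bit 11 → (0xaec4>>11)&0x3 = 0x1
lvl:3 @ bit 13 → (0xaec4>>13)&0x7 = 0x5
state signed 11b, MSB=1: 1732 - 2048 = -316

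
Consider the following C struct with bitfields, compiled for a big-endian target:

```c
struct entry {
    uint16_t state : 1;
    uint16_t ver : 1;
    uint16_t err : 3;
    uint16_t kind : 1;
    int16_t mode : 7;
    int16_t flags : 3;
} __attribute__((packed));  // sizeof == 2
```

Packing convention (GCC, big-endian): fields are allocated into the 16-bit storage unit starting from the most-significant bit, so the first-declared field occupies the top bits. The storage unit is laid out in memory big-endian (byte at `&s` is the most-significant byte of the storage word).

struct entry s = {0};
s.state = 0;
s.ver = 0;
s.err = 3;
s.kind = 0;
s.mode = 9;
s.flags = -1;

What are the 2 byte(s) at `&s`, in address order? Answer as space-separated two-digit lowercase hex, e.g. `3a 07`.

18 4f

state:1 = 0 → 0x0 << 15 → word 0x0000
ver:1 = 0 → 0x0 << 14 → word 0x0000
err:3 = 3 → 0x3 << 11 → word 0x1800
kind:1 = 0 → 0x0 << 10 → word 0x1800
mode:7 = 9 → 0x9 << 3 → word 0x1848
flags:3 = -1 → 0x7 << 0 → word 0x184f
word = 0x184f → big-endian bytes:
  [0]=0x18  [1]=0x4f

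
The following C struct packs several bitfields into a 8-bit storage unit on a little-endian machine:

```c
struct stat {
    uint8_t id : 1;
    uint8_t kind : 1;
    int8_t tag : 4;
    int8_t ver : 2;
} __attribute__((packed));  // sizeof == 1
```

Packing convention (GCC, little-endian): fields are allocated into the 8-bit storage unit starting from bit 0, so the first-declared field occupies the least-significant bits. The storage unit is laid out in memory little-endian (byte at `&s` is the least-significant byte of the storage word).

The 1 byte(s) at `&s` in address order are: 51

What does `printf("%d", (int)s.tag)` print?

4

[0]=0x51 (little-endian) → word 0x51
id:1 @ bit 0 → (0x51>>0)&0x1 = 0x1
kind:1 @ bit 1 → (0x51>>1)&0x1 = 0x0
tag:4 @ bit 2 → (0x51>>2)&0xf = 0x4  ←
ver:2 @ bit 6 → (0x51>>6)&0x3 = 0x1
tag signed 4b, MSB=0: value = 4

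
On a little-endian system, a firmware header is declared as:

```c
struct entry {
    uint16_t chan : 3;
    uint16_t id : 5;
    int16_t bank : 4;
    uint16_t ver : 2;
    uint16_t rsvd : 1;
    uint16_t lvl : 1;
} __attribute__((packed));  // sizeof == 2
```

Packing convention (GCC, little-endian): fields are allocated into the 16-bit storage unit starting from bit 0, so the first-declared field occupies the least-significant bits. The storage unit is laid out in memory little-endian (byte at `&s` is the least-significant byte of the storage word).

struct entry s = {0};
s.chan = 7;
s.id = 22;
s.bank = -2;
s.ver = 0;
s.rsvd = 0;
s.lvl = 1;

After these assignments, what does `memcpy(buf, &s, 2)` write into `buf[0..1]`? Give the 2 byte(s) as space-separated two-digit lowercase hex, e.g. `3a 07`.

chan (3b) val=7 bits=0x7 at bit 0: 0x0007
id (5b) val=22 bits=0x16 at bit 3: 0x00b7
bank (4b) val=-2 bits=0xe at bit 8: 0x0eb7
ver (2b) val=0 bits=0x0 at bit 12: 0x0eb7
rsvd (1b) val=0 bits=0x0 at bit 14: 0x0eb7
lvl (1b) val=1 bits=0x1 at bit 15: 0x8eb7
word = 0x8eb7 → little-endian bytes:
  [0]=0xb7  [1]=0x8e

b7 8e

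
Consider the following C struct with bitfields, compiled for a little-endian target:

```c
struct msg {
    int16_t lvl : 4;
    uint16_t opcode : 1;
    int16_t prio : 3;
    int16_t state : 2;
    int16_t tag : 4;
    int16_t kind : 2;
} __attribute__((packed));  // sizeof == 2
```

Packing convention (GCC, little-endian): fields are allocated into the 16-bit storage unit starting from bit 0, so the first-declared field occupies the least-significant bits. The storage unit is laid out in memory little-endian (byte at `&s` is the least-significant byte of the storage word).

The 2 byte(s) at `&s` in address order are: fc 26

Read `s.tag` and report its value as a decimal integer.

[0]=0xfc [1]=0x26 (little-endian) → word 0x26fc
lvl [0+:4] = (word>>0) & 0xf = 12
opcode [4+:1] = (word>>4) & 0x1 = 1
prio [5+:3] = (word>>5) & 0x7 = 7
state [8+:2] = (word>>8) & 0x3 = 2
tag [10+:4] = (word>>10) & 0xf = 9  ←
kind [14+:2] = (word>>14) & 0x3 = 0
tag signed 4b, MSB=1: 9 - 16 = -7

-7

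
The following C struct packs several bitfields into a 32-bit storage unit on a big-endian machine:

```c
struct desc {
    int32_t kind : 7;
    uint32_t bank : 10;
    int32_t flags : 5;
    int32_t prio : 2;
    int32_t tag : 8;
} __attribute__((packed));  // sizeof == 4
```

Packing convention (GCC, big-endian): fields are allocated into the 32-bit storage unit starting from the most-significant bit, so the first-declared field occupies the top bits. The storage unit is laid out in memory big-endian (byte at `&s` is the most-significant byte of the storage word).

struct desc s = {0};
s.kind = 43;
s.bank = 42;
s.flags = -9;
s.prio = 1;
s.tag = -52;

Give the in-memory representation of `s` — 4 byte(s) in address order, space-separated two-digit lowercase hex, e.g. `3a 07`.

kind:7 = 43 → 0x2b << 25 → word 0x56000000
bank:10 = 42 → 0x2a << 15 → word 0x56150000
flags:5 = -9 → 0x17 << 10 → word 0x56155c00
prio:2 = 1 → 0x1 << 8 → word 0x56155d00
tag:8 = -52 → 0xcc << 0 → word 0x56155dcc
word = 0x56155dcc → big-endian bytes:
  [0]=0x56  [1]=0x15  [2]=0x5d  [3]=0xcc

56 15 5d cc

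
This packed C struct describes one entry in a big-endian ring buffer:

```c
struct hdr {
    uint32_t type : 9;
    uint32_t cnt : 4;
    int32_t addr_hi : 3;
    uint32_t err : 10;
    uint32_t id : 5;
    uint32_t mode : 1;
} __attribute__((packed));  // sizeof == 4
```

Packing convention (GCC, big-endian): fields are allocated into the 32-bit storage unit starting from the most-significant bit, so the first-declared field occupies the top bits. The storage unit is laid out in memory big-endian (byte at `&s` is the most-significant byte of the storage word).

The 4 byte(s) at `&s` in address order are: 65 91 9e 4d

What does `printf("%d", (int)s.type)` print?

203

[0]=0x65 [1]=0x91 [2]=0x9e [3]=0x4d (big-endian) → word 0x65919e4d
type:9 @ bit 23 → (0x65919e4d>>23)&0x1ff = 0xcb  ←
cnt:4 @ bit 19 → (0x65919e4d>>19)&0xf = 0x2
addr_hi:3 @ bit 16 → (0x65919e4d>>16)&0x7 = 0x1
err:10 @ bit 6 → (0x65919e4d>>6)&0x3ff = 0x279
id:5 @ bit 1 → (0x65919e4d>>1)&0x1f = 0x6
mode:1 @ bit 0 → (0x65919e4d>>0)&0x1 = 0x1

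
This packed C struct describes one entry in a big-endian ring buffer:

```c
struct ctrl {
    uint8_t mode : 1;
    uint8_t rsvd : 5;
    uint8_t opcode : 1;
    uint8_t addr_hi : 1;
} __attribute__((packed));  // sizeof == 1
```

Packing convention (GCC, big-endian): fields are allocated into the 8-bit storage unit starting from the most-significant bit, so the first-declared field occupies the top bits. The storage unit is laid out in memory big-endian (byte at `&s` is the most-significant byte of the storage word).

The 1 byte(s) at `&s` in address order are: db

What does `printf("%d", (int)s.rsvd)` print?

[0]=0xdb (big-endian) → word 0xdb
mode:1 @ bit 7 → (0xdb>>7)&0x1 = 0x1
rsvd:5 @ bit 2 → (0xdb>>2)&0x1f = 0x16  ←
opcode:1 @ bit 1 → (0xdb>>1)&0x1 = 0x1
addr_hi:1 @ bit 0 → (0xdb>>0)&0x1 = 0x1

22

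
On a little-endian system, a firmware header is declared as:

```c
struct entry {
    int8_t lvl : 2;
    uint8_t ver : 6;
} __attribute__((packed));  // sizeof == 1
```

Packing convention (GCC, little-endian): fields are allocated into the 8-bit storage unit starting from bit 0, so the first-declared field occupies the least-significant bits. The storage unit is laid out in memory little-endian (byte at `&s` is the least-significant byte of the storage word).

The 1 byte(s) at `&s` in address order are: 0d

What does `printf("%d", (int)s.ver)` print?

3

[0]=0x0d (little-endian) → word 0x0d
lvl:2 @ bit 0 → (0x0d>>0)&0x3 = 0x1
ver:6 @ bit 2 → (0x0d>>2)&0x3f = 0x3  ←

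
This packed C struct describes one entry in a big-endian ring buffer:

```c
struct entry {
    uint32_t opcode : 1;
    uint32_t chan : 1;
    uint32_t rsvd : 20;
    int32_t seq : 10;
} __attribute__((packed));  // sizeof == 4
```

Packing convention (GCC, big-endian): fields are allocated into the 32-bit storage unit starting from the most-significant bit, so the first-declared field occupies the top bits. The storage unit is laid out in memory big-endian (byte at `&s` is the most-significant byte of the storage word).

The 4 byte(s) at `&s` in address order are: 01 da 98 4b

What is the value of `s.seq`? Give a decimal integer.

75

[0]=0x01 [1]=0xda [2]=0x98 [3]=0x4b (big-endian) → word 0x01da984b
opcode:1 @ bit 31 → (0x01da984b>>31)&0x1 = 0x0
chan:1 @ bit 30 → (0x01da984b>>30)&0x1 = 0x0
rsvd:20 @ bit 10 → (0x01da984b>>10)&0xfffff = 0x76a6
seq:10 @ bit 0 → (0x01da984b>>0)&0x3ff = 0x4b  ←
seq signed 10b, MSB=0: value = 75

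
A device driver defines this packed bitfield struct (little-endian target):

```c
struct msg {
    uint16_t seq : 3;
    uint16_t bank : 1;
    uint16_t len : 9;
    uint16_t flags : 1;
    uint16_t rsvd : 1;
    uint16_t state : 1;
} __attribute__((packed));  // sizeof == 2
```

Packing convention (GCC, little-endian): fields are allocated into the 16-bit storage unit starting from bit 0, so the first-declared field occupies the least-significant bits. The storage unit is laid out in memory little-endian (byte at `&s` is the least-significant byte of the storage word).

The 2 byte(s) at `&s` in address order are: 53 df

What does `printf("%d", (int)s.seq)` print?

3

[0]=0x53 [1]=0xdf (little-endian) → word 0xdf53
seq:3 @ bit 0 → (0xdf53>>0)&0x7 = 0x3  ←
bank:1 @ bit 3 → (0xdf53>>3)&0x1 = 0x0
len:9 @ bit 4 → (0xdf53>>4)&0x1ff = 0x1f5
flags:1 @ bit 13 → (0xdf53>>13)&0x1 = 0x0
rsvd:1 @ bit 14 → (0xdf53>>14)&0x1 = 0x1
state:1 @ bit 15 → (0xdf53>>15)&0x1 = 0x1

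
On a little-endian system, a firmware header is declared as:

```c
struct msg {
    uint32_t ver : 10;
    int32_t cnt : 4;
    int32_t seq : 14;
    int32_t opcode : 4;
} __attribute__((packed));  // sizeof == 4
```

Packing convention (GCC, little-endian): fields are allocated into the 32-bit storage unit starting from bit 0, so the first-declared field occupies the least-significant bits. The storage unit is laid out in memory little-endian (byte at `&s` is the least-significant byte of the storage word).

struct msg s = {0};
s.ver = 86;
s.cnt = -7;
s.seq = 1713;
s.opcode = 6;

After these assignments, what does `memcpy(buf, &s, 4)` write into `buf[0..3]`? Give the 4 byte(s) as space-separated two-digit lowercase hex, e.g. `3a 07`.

56 64 ac 61

ver (10b) val=86 bits=0x56 at bit 0: 0x00000056
cnt (4b) val=-7 bits=0x9 at bit 10: 0x00002456
seq (14b) val=1713 bits=0x6b1 at bit 14: 0x01ac6456
opcode (4b) val=6 bits=0x6 at bit 28: 0x61ac6456
word = 0x61ac6456 → little-endian bytes:
  [0]=0x56  [1]=0x64  [2]=0xac  [3]=0x61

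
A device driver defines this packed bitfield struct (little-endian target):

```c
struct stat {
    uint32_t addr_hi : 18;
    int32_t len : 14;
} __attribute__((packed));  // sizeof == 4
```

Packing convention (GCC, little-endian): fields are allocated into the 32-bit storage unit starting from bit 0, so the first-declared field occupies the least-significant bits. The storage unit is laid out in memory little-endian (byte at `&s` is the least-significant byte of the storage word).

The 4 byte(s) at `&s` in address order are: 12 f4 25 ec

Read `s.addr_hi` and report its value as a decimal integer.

128018

[0]=0x12 [1]=0xf4 [2]=0x25 [3]=0xec (little-endian) → word 0xec25f412
addr_hi:18 @ bit 0 → (0xec25f412>>0)&0x3ffff = 0x1f412  ←
len:14 @ bit 18 → (0xec25f412>>18)&0x3fff = 0x3b09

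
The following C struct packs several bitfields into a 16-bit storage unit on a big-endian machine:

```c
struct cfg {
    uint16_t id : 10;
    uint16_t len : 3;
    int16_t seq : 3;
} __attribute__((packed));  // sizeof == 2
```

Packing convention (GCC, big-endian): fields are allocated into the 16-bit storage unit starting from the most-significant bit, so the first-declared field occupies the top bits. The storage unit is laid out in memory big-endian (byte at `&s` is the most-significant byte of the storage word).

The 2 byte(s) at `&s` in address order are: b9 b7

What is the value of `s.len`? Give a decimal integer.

[0]=0xb9 [1]=0xb7 (big-endian) → word 0xb9b7
id [6+:10] = (word>>6) & 0x3ff = 742
len [3+:3] = (word>>3) & 0x7 = 6  ←
seq [0+:3] = (word>>0) & 0x7 = 7

6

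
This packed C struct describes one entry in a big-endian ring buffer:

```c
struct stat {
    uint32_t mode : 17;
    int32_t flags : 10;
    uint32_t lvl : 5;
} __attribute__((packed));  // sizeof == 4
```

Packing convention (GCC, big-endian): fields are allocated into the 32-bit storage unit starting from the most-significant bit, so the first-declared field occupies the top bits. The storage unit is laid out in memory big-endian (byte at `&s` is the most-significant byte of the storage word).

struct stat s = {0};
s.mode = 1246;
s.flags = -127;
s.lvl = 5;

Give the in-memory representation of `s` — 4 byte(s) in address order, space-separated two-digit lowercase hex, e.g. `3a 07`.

02 6f 70 25

[15+:17] mode=1246 & 0x1ffff = 0x4de; word=0x026f0000
[5+:10] flags=-127 & 0x3ff = 0x381; word=0x026f7020
[0+:5] lvl=5 & 0x1f = 0x5; word=0x026f7025
word = 0x026f7025 → big-endian bytes:
  [0]=0x02  [1]=0x6f  [2]=0x70  [3]=0x25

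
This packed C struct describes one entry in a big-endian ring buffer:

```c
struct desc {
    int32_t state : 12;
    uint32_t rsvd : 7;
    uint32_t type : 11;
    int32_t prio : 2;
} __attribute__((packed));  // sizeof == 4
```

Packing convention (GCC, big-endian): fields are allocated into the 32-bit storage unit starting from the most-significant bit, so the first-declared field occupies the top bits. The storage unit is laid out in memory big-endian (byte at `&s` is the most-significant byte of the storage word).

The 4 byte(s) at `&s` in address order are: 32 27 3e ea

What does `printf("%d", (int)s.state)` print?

[0]=0x32 [1]=0x27 [2]=0x3e [3]=0xea (big-endian) → word 0x32273eea
state [20+:12] = (word>>20) & 0xfff = 802  ←
rsvd [13+:7] = (word>>13) & 0x7f = 57
type [2+:11] = (word>>2) & 0x7ff = 1978
prio [0+:2] = (word>>0) & 0x3 = 2
state signed 12b, MSB=0: value = 802

802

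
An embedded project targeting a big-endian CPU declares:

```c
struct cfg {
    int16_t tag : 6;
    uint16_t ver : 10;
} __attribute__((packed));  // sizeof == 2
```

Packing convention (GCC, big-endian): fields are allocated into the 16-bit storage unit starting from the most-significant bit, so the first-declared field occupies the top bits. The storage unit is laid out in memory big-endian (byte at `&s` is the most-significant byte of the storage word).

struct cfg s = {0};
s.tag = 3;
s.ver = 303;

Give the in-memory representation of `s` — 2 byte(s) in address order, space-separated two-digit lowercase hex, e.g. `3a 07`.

0d 2f

tag:6 = 3 → 0x3 << 10 → word 0x0c00
ver:10 = 303 → 0x12f << 0 → word 0x0d2f
word = 0x0d2f → big-endian bytes:
  [0]=0x0d  [1]=0x2f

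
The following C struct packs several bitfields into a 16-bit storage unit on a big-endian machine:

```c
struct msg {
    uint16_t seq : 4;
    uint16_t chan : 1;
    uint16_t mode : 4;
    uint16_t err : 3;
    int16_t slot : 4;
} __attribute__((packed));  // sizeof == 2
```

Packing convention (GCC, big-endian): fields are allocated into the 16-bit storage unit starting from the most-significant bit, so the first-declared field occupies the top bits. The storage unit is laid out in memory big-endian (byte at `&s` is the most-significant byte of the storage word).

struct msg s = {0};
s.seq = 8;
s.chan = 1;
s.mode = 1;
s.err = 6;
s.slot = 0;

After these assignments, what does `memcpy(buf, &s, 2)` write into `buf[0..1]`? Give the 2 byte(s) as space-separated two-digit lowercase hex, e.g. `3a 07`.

88 e0

seq (4b) val=8 bits=0x8 at bit 12: 0x8000
chan (1b) val=1 bits=0x1 at bit 11: 0x8800
mode (4b) val=1 bits=0x1 at bit 7: 0x8880
err (3b) val=6 bits=0x6 at bit 4: 0x88e0
slot (4b) val=0 bits=0x0 at bit 0: 0x88e0
word = 0x88e0 → big-endian bytes:
  [0]=0x88  [1]=0xe0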